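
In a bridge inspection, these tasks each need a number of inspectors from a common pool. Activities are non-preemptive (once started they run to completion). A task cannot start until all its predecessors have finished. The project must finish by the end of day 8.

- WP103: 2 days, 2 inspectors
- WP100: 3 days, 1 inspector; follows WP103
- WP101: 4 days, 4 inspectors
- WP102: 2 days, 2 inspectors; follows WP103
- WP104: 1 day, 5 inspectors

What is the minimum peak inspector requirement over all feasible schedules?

Early-start (WP103@1, WP100@3, WP101@1, WP102@3, WP104@1) gives peak 11: d1:11  d2:6  d3:7  d4:7  d5:1  d6:0  d7:0  d8:0.
Shift WP102→5, WP104→7.
Schedule WP103@1, WP100@3, WP101@1, WP102@5, WP104@7: d1:6  d2:6  d3:5  d4:5  d5:3  d6:2  d7:5  d8:0 — peak 6.

6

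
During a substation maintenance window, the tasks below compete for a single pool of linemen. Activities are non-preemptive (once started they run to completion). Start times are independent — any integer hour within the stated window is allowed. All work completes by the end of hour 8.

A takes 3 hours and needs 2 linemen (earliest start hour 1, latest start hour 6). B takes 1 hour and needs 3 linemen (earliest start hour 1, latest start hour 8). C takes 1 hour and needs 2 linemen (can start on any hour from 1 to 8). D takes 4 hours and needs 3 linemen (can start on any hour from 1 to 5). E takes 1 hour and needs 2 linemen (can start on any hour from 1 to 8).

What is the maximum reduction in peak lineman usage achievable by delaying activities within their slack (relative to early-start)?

8

Early-start peak: h1:12  h2:5  h3:5  h4:3  h5:0  h6:0  h7:0  h8:0 ⇒ 12.
Leveled (A@1, B@4, C@1, D@5, E@2): h1:4  h2:4  h3:2  h4:3  h5:3  h6:3  h7:3  h8:3 ⇒ 4.
Reduction 12 − 4 = 8.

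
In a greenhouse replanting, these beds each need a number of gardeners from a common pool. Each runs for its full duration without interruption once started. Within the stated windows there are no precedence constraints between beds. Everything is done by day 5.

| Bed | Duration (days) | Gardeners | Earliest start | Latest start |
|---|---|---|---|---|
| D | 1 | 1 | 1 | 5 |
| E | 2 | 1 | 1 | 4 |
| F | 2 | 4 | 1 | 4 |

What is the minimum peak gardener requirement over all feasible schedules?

4

Early-start (D@1, E@1, F@1) gives peak 6: d1:6  d2:5  d3:0  d4:0  d5:0.
Shift F→3.
Schedule D@1, E@1, F@3: d1:2  d2:1  d3:4  d4:4  d5:0 — peak 4.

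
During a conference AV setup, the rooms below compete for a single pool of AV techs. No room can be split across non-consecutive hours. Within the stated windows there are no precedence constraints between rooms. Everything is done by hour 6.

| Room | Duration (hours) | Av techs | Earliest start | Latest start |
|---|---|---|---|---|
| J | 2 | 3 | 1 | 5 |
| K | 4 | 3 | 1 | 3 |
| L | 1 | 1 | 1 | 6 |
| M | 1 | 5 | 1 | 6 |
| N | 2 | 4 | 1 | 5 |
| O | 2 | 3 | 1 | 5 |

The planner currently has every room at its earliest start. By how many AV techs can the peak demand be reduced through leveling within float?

11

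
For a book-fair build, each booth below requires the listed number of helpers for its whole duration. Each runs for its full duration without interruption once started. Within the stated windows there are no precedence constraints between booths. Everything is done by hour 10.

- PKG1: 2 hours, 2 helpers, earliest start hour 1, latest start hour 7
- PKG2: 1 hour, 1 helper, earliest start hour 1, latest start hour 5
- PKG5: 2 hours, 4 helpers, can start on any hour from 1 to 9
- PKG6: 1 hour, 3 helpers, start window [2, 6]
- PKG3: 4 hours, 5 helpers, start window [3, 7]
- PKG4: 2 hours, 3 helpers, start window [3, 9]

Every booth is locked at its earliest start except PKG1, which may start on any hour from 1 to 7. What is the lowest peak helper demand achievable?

PKG1@1: h1:7  h2:9  h3:8  h4:8  h5:5  h6:5  h7:0  h8:0  h9:0  h10:0 → peak 9
PKG1@2: h1:5  h2:9  h3:10  h4:8  h5:5  h6:5  h7:0  h8:0  h9:0  h10:0 → peak 10
PKG1@3: h1:5  h2:7  h3:10  h4:10  h5:5  h6:5  h7:0  h8:0  h9:0  h10:0 → peak 10
PKG1@4: h1:5  h2:7  h3:8  h4:10  h5:7  h6:5  h7:0  h8:0  h9:0  h10:0 → peak 10
PKG1@5: h1:5  h2:7  h3:8  h4:8  h5:7  h6:7  h7:0  h8:0  h9:0  h10:0 → peak 8
PKG1@6: h1:5  h2:7  h3:8  h4:8  h5:5  h6:7  h7:2  h8:0  h9:0  h10:0 → peak 8
PKG1@7: h1:5  h2:7  h3:8  h4:8  h5:5  h6:5  h7:2  h8:2  h9:0  h10:0 → peak 8
Best is PKG1@5, peak 8.

8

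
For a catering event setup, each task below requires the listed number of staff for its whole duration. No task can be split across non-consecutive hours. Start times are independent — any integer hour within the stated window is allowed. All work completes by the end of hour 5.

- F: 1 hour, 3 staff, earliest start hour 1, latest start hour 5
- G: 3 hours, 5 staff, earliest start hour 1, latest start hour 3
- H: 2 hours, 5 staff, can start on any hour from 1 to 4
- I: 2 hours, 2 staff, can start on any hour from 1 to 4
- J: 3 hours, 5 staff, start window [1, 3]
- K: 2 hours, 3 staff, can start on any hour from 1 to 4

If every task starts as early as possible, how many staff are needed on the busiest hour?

Early-start schedule: F@1, G@1, H@1, I@1, J@1, K@1.
Load per hour: hour 1: 23, hour 2: 20, hour 3: 10, hour 4: 0, hour 5: 0.
Peak is 23.

23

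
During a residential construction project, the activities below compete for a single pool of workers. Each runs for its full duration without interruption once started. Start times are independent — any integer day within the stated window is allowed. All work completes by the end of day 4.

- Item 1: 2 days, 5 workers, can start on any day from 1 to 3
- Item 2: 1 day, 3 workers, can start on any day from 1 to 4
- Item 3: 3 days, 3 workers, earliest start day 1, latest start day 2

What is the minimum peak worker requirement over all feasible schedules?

8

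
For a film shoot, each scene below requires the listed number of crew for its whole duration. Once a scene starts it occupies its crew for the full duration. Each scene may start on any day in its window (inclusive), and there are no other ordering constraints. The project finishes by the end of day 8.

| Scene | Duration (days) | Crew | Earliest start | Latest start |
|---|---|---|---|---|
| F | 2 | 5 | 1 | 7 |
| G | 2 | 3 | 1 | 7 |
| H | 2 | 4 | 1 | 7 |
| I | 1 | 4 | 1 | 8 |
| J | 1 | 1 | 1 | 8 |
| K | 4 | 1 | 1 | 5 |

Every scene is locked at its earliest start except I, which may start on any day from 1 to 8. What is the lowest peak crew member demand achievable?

14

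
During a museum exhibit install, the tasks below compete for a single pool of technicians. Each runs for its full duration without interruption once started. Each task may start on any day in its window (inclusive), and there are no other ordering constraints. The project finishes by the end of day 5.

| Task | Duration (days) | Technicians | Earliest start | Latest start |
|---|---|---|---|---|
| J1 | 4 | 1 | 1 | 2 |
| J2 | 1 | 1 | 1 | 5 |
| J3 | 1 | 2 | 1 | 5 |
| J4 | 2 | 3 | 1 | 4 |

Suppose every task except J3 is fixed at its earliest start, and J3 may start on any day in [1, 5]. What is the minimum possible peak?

5

J3@1: d1:7  d2:4  d3:1  d4:1  d5:0 → peak 7
J3@2: d1:5  d2:6  d3:1  d4:1  d5:0 → peak 6
J3@3: d1:5  d2:4  d3:3  d4:1  d5:0 → peak 5
J3@4: d1:5  d2:4  d3:1  d4:3  d5:0 → peak 5
J3@5: d1:5  d2:4  d3:1  d4:1  d5:2 → peak 5
Best is J3@3, peak 5.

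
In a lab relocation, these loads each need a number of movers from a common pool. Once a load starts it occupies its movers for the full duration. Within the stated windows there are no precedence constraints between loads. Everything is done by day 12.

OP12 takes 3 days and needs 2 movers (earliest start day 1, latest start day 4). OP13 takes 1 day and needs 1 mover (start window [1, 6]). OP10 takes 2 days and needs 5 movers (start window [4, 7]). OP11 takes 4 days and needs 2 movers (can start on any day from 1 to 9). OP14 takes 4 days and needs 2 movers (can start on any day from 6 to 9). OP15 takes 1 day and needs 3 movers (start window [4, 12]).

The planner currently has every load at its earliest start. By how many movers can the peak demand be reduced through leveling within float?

Early-start peak: d1:5  d2:4  d3:4  d4:10  d5:5  d6:2  d7:2  d8:2  d9:2  d10:0  d11:0  d12:0 ⇒ 10.
Leveled (OP12@1, OP13@1, OP10@4, OP11@6, OP14@6, OP15@10): d1:3  d2:2  d3:2  d4:5  d5:5  d6:4  d7:4  d8:4  d9:4  d10:3  d11:0  d12:0 ⇒ 5.
Reduction 10 − 5 = 5.

5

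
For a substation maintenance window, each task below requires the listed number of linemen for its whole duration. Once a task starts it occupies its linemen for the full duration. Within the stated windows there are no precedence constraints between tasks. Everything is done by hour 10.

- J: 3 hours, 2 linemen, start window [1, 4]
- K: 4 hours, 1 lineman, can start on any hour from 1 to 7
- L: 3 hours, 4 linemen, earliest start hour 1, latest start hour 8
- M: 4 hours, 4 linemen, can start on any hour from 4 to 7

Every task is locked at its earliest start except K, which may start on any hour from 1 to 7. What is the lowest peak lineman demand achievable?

K@1: h1:7  h2:7  h3:7  h4:5  h5:4  h6:4  h7:4  h8:0  h9:0  h10:0 → peak 7
K@2: h1:6  h2:7  h3:7  h4:5  h5:5  h6:4  h7:4  h8:0  h9:0  h10:0 → peak 7
K@3: h1:6  h2:6  h3:7  h4:5  h5:5  h6:5  h7:4  h8:0  h9:0  h10:0 → peak 7
K@4: h1:6  h2:6  h3:6  h4:5  h5:5  h6:5  h7:5  h8:0  h9:0  h10:0 → peak 6
K@5: h1:6  h2:6  h3:6  h4:4  h5:5  h6:5  h7:5  h8:1  h9:0  h10:0 → peak 6
K@6: h1:6  h2:6  h3:6  h4:4  h5:4  h6:5  h7:5  h8:1  h9:1  h10:0 → peak 6
K@7: h1:6  h2:6  h3:6  h4:4  h5:4  h6:4  h7:5  h8:1  h9:1  h10:1 → peak 6
Best is K@4, peak 6.

6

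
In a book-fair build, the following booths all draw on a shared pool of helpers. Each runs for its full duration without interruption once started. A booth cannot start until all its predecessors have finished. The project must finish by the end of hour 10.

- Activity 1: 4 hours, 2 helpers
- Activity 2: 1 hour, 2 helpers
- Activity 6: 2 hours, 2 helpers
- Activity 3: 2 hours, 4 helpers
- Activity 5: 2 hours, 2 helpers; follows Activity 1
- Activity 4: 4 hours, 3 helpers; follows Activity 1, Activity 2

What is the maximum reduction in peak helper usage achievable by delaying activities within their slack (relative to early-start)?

Early-start peak: h1:10  h2:8  h3:2  h4:2  h5:5  h6:5  h7:3  h8:3  h9:0  h10:0 ⇒ 10.
Leveled (Activity 1@1, Activity 2@1, Activity 6@2, Activity 3@5, Activity 5@7, Activity 4@7): h1:4  h2:4  h3:4  h4:2  h5:4  h6:4  h7:5  h8:5  h9:3  h10:3 ⇒ 5.
Reduction 10 − 5 = 5.

5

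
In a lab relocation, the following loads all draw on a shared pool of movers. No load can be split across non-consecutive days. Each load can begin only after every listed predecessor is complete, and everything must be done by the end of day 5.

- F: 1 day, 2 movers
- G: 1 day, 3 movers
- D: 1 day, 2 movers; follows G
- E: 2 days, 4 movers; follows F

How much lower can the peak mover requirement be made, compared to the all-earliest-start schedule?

Early-start peak: d1:5  d2:6  d3:4  d4:0  d5:0 ⇒ 6.
Leveled (F@1, G@2, D@3, E@4): d1:2  d2:3  d3:2  d4:4  d5:4 ⇒ 4.
Reduction 6 − 4 = 2.

2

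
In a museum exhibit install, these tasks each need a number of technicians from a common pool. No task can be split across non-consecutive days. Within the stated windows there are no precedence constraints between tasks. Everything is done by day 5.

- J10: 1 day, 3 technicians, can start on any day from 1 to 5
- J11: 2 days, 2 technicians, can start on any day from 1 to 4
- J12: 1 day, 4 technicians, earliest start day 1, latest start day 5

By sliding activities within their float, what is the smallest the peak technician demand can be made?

4

Early-start (J10@1, J11@1, J12@1) gives peak 9: d1:9  d2:2  d3:0  d4:0  d5:0.
Shift J11→2, J12→4.
Schedule J10@1, J11@2, J12@4: d1:3  d2:2  d3:2  d4:4  d5:0 — peak 4.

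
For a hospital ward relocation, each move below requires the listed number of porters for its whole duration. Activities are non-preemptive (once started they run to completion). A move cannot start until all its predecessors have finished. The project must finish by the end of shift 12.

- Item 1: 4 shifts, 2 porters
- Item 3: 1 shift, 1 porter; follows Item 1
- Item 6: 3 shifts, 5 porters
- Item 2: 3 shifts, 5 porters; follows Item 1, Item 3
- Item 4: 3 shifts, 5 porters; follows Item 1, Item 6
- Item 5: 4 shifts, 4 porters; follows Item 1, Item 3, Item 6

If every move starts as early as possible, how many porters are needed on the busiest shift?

Early-start schedule: Item 1@1, Item 3@5, Item 6@1, Item 2@6, Item 4@5, Item 5@6.
Load per shift: shift 1: 7, shift 2: 7, shift 3: 7, shift 4: 2, shift 5: 6, shift 6: 14, shift 7: 14, shift 8: 9, shift 9: 4, shift 10: 0, shift 11: 0, shift 12: 0.
Peak is 14.

14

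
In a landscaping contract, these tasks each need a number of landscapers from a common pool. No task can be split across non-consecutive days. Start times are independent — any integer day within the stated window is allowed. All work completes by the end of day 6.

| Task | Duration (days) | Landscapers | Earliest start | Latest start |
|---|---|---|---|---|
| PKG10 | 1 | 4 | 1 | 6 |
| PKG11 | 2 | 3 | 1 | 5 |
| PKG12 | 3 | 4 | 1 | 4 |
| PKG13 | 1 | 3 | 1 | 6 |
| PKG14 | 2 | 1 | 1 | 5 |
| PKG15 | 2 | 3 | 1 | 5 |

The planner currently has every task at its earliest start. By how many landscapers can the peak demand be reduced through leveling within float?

Early-start peak: d1:18  d2:11  d3:4  d4:0  d5:0  d6:0 ⇒ 18.
Leveled (PKG10@1, PKG11@1, PKG12@2, PKG13@3, PKG14@4, PKG15@5): d1:7  d2:7  d3:7  d4:5  d5:4  d6:3 ⇒ 7.
Reduction 18 − 7 = 11.

11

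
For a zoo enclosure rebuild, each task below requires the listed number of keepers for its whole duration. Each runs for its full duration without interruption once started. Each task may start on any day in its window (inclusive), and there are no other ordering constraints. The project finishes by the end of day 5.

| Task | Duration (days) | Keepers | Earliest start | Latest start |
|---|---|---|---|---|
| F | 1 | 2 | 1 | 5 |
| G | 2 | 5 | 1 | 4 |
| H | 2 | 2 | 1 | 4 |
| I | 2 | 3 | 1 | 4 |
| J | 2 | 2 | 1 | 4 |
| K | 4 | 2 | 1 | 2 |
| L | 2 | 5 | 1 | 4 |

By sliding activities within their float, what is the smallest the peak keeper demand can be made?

11

Early-start (F@1, G@1, H@1, I@1, J@1, K@1, L@1) gives peak 21: d1:21  d2:19  d3:2  d4:2  d5:0.
Shift I→3, K→2, L→3.
Schedule F@1, G@1, H@1, I@3, J@1, K@2, L@3: d1:11  d2:11  d3:10  d4:10  d5:2 — peak 11.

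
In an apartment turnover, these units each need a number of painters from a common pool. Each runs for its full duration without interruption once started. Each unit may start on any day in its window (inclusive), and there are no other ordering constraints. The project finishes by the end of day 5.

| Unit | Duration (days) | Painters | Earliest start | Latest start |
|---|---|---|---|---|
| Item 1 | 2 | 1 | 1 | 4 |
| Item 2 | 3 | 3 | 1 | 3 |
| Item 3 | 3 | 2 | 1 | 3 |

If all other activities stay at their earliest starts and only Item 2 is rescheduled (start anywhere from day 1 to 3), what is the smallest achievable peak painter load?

5

Item 2@1: d1:6  d2:6  d3:5  d4:0  d5:0 → peak 6
Item 2@2: d1:3  d2:6  d3:5  d4:3  d5:0 → peak 6
Item 2@3: d1:3  d2:3  d3:5  d4:3  d5:3 → peak 5
Best is Item 2@3, peak 5.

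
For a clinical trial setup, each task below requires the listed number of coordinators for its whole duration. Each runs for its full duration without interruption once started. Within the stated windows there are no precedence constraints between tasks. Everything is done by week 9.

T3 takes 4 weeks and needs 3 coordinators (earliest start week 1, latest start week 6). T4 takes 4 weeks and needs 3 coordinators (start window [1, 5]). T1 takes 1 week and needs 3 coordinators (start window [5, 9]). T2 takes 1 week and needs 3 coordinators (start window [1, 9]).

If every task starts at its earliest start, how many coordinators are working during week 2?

At early start, week 2 has: T3, T4.
Demand: 3 + 3 = 6.

6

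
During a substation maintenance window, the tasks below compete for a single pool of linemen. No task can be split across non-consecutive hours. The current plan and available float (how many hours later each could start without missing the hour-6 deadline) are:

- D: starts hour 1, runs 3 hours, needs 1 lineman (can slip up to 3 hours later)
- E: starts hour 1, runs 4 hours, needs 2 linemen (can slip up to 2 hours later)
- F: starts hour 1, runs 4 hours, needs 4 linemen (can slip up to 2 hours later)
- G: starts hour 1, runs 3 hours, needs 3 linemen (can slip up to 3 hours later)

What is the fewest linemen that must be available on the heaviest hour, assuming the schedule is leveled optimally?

9

Early-start (D@1, E@1, F@1, G@1) gives peak 10: h1:10  h2:10  h3:10  h4:6  h5:0  h6:0.
Shift G→4.
Schedule D@1, E@1, F@1, G@4: h1:7  h2:7  h3:7  h4:9  h5:3  h6:3 — peak 9.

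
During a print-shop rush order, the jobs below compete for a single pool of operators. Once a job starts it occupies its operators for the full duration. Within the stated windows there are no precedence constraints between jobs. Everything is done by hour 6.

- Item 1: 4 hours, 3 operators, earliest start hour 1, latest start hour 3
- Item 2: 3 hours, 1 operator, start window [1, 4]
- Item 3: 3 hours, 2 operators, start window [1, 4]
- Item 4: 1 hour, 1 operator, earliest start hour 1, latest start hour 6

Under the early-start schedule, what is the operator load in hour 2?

6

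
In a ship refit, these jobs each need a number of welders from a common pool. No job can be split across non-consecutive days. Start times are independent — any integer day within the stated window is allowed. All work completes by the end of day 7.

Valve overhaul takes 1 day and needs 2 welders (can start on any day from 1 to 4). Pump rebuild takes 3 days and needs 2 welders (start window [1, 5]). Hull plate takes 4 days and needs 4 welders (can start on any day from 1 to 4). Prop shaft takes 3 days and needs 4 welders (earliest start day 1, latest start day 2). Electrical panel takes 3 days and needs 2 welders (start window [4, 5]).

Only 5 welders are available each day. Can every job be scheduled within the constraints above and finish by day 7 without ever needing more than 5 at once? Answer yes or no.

Total welder-days = 42; over 7 days the average is 42/7 > 5, so some day must exceed 5.

no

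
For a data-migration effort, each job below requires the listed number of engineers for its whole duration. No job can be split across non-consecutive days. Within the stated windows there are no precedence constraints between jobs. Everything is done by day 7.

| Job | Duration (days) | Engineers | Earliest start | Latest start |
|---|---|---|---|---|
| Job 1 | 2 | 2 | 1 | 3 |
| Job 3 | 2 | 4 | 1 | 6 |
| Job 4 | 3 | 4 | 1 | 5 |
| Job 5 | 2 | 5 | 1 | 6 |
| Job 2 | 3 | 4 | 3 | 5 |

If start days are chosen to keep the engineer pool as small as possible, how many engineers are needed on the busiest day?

8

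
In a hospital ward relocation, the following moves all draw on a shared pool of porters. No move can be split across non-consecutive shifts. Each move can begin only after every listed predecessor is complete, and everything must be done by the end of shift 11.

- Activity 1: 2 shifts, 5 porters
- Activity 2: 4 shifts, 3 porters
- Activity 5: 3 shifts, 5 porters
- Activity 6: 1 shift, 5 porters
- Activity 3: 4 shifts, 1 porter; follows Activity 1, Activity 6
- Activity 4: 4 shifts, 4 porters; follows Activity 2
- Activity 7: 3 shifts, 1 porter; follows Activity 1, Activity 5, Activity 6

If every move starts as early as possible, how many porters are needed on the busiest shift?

Early-start schedule: Activity 1@1, Activity 2@1, Activity 5@1, Activity 6@1, Activity 3@3, Activity 4@5, Activity 7@4.
Load per shift: shift 1: 18, shift 2: 13, shift 3: 9, shift 4: 5, shift 5: 6, shift 6: 6, shift 7: 4, shift 8: 4, shift 9: 0, shift 10: 0, shift 11: 0.
Peak is 18.

18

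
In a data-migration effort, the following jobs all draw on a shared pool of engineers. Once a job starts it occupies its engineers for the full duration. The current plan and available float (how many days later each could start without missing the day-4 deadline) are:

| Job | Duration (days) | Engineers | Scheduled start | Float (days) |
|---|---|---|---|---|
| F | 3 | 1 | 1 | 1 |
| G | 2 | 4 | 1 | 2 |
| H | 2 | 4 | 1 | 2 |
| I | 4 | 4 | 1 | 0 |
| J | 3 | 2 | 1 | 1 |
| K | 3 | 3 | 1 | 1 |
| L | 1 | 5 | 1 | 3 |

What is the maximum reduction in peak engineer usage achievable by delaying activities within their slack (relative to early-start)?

9

Early-start peak: d1:23  d2:18  d3:10  d4:4 ⇒ 23.
Leveled (F@1, G@1, H@3, I@1, J@1, K@1, L@4): d1:14  d2:14  d3:14  d4:13 ⇒ 14.
Reduction 23 − 14 = 9.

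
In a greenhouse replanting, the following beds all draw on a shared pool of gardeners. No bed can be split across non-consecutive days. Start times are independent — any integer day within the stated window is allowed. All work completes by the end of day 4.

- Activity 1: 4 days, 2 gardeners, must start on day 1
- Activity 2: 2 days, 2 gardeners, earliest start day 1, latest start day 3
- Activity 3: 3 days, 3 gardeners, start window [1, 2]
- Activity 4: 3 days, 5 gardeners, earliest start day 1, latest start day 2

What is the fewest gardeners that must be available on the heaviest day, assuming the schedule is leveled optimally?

Schedule Activity 1@1, Activity 2@1, Activity 3@1, Activity 4@1: d1:12  d2:12  d3:10  d4:2 — peak 12.
No arrangement of the 12 feasible schedules does better.

12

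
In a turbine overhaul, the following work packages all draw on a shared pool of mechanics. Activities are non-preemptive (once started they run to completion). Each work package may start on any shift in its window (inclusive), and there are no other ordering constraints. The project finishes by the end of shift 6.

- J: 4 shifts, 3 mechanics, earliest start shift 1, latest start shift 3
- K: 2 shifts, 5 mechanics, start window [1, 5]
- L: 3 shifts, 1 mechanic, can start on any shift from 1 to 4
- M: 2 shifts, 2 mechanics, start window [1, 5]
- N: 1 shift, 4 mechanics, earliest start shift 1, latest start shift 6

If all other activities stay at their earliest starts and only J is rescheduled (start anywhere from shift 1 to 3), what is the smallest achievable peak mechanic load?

12

J@1: s1:15  s2:11  s3:4  s4:3  s5:0  s6:0 → peak 15
J@2: s1:12  s2:11  s3:4  s4:3  s5:3  s6:0 → peak 12
J@3: s1:12  s2:8  s3:4  s4:3  s5:3  s6:3 → peak 12
Best is J@2, peak 12.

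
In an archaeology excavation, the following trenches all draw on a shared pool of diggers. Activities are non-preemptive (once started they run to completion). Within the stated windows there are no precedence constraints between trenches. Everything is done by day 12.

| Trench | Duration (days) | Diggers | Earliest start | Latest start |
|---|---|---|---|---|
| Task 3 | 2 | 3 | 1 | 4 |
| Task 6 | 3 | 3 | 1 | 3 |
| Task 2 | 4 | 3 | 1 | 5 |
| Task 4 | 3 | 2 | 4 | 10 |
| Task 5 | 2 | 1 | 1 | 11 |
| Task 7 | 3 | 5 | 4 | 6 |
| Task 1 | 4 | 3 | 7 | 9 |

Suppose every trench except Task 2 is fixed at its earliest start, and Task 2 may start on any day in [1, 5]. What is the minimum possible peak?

Task 2@1: d1:10  d2:10  d3:6  d4:10  d5:7  d6:7  d7:3  d8:3  d9:3  d10:3  d11:0  d12:0 → peak 10
Task 2@2: d1:7  d2:10  d3:6  d4:10  d5:10  d6:7  d7:3  d8:3  d9:3  d10:3  d11:0  d12:0 → peak 10
Task 2@3: d1:7  d2:7  d3:6  d4:10  d5:10  d6:10  d7:3  d8:3  d9:3  d10:3  d11:0  d12:0 → peak 10
Task 2@4: d1:7  d2:7  d3:3  d4:10  d5:10  d6:10  d7:6  d8:3  d9:3  d10:3  d11:0  d12:0 → peak 10
Task 2@5: d1:7  d2:7  d3:3  d4:7  d5:10  d6:10  d7:6  d8:6  d9:3  d10:3  d11:0  d12:0 → peak 10
Best is Task 2@1, peak 10.

10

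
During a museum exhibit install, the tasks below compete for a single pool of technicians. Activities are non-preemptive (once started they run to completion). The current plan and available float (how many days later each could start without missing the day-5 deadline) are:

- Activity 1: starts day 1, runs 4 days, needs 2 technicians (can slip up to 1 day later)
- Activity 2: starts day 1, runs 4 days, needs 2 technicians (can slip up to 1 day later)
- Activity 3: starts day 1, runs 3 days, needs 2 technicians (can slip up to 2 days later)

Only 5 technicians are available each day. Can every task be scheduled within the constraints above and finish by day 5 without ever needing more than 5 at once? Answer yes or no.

no

The minimum achievable peak is 6; 5 < 6, so no feasible schedule stays within the cap.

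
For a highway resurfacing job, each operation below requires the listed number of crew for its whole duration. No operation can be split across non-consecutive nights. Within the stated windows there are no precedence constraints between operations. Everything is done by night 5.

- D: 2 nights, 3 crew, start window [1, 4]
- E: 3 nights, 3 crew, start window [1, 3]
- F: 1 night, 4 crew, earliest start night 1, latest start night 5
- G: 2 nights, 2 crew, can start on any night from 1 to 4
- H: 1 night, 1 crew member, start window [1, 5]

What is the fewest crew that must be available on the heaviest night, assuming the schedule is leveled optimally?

Early-start (D@1, E@1, F@1, G@1, H@1) gives peak 13: n1:13  n2:8  n3:3  n4:0  n5:0.
Shift F→4, G→3, H→3.
Schedule D@1, E@1, F@4, G@3, H@3: n1:6  n2:6  n3:6  n4:6  n5:0 — peak 6.

6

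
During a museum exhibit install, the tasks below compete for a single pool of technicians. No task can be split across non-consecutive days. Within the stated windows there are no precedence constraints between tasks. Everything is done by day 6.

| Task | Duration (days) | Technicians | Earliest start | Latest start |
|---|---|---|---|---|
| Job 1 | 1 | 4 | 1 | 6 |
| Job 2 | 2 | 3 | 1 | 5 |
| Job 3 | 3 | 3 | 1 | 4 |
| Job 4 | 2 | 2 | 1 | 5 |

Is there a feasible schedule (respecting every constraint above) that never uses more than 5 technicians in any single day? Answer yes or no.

yes

Schedule Job 1@1, Job 2@2, Job 3@4, Job 4@2: d1:4  d2:5  d3:5  d4:3  d5:3  d6:3 — peak 5 ≤ 5.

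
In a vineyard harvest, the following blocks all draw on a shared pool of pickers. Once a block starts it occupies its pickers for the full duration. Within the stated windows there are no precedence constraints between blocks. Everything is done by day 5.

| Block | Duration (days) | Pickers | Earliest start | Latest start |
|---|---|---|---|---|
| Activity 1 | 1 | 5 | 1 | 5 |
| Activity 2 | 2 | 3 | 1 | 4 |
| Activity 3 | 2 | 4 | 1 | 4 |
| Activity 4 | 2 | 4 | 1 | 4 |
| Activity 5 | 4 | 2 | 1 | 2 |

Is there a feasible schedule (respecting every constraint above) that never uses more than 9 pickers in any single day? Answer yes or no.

Schedule Activity 1@1, Activity 2@1, Activity 3@2, Activity 4@4, Activity 5@2: d1:8  d2:9  d3:6  d4:6  d5:6 — peak 9 ≤ 9.

yes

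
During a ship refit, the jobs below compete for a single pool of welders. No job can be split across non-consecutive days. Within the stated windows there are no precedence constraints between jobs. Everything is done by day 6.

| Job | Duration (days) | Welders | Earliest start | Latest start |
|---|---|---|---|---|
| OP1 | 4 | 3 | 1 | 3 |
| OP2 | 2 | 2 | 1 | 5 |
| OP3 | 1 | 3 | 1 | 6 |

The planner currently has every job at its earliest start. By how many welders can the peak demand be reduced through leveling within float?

3

Early-start peak: d1:8  d2:5  d3:3  d4:3  d5:0  d6:0 ⇒ 8.
Leveled (OP1@1, OP2@1, OP3@5): d1:5  d2:5  d3:3  d4:3  d5:3  d6:0 ⇒ 5.
Reduction 8 − 5 = 3.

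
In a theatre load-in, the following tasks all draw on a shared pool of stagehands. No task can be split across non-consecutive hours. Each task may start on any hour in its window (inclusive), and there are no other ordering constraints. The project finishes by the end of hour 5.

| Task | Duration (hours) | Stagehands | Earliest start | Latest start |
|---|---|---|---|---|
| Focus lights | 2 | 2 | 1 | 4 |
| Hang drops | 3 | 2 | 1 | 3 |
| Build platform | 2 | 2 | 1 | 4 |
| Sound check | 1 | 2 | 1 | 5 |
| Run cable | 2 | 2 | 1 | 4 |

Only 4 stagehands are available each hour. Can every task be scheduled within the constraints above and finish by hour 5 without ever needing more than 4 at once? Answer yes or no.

Schedule Focus lights@1, Hang drops@1, Build platform@3, Sound check@5, Run cable@4: h1:4  h2:4  h3:4  h4:4  h5:4 — peak 4 ≤ 4.

yes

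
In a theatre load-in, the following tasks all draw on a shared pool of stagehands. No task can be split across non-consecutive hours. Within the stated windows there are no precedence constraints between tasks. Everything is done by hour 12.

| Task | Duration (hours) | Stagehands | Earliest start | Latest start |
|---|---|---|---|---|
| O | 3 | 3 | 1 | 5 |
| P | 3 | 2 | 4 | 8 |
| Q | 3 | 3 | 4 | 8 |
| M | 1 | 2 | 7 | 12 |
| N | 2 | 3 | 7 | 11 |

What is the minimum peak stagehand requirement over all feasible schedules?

Early-start (O@1, P@4, Q@4, M@7, N@7) gives peak 5: h1:3  h2:3  h3:3  h4:5  h5:5  h6:5  h7:5  h8:3  h9:0  h10:0  h11:0  h12:0.
Shift Q→7, M→10, N→11.
Schedule O@1, P@4, Q@7, M@10, N@11: h1:3  h2:3  h3:3  h4:2  h5:2  h6:2  h7:3  h8:3  h9:3  h10:2  h11:3  h12:3 — peak 3.
Total stagehand-hours = 32 over 12 hours ⇒ peak ≥ ⌈32/12⌉ = 3, so 3 is optimal.

3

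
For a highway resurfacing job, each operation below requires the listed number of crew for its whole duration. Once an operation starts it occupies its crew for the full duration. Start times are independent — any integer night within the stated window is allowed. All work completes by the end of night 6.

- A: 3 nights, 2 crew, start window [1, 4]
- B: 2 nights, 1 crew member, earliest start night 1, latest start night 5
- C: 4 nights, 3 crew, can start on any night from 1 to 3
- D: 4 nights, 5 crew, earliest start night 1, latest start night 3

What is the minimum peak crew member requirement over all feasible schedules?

10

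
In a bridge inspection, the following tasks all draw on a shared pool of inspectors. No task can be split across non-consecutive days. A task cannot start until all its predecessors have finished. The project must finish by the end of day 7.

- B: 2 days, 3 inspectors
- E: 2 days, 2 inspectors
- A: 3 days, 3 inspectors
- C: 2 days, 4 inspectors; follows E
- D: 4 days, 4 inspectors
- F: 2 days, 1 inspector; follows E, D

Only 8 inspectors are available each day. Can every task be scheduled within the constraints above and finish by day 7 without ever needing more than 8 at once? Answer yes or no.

Schedule B@1, E@3, A@5, C@5, D@1, F@5: d1:7  d2:7  d3:6  d4:6  d5:8  d6:8  d7:3 — peak 8 ≤ 8.

yes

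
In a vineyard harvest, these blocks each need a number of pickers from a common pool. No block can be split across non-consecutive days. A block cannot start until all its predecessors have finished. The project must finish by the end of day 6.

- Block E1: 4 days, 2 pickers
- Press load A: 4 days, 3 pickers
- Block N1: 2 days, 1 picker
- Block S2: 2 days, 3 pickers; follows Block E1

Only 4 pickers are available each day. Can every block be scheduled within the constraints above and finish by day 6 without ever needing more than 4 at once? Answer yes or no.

no

Total picker-days = 28; over 6 days the average is 28/6 > 4, so some day must exceed 4.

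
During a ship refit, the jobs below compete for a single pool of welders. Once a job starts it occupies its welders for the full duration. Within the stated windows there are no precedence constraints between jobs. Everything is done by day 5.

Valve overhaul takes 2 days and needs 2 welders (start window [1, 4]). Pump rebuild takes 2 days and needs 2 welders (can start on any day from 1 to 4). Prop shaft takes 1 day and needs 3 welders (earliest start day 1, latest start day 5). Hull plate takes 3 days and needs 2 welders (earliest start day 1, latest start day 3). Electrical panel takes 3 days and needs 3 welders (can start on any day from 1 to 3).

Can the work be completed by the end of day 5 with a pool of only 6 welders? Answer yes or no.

Schedule Valve overhaul@1, Pump rebuild@1, Prop shaft@4, Hull plate@1, Electrical panel@3: d1:6  d2:6  d3:5  d4:6  d5:3 — peak 6 ≤ 6.

yes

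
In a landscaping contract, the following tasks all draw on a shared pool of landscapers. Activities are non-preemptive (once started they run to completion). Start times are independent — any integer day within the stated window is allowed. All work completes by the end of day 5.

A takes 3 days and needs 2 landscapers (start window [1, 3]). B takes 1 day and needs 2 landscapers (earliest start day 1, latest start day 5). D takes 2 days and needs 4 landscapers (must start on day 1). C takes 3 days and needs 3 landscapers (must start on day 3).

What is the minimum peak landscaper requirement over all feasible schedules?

Early-start (A@1, B@1, D@1, C@3) gives peak 8: d1:8  d2:6  d3:5  d4:3  d5:3.
Shift B→4.
Schedule A@1, B@4, D@1, C@3: d1:6  d2:6  d3:5  d4:5  d5:3 — peak 6.
No arrangement of the 15 feasible schedules does better.

6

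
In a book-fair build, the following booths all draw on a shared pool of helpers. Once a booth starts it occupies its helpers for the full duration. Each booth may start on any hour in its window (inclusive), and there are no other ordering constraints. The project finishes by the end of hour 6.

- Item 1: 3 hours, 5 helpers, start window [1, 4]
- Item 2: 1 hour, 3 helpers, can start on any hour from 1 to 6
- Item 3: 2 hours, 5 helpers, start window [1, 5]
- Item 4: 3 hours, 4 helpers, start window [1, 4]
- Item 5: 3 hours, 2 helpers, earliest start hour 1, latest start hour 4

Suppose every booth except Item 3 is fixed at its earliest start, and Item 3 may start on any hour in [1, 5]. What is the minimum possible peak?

14

Item 3@1: h1:19  h2:16  h3:11  h4:0  h5:0  h6:0 → peak 19
Item 3@2: h1:14  h2:16  h3:16  h4:0  h5:0  h6:0 → peak 16
Item 3@3: h1:14  h2:11  h3:16  h4:5  h5:0  h6:0 → peak 16
Item 3@4: h1:14  h2:11  h3:11  h4:5  h5:5  h6:0 → peak 14
Item 3@5: h1:14  h2:11  h3:11  h4:0  h5:5  h6:5 → peak 14
Best is Item 3@4, peak 14.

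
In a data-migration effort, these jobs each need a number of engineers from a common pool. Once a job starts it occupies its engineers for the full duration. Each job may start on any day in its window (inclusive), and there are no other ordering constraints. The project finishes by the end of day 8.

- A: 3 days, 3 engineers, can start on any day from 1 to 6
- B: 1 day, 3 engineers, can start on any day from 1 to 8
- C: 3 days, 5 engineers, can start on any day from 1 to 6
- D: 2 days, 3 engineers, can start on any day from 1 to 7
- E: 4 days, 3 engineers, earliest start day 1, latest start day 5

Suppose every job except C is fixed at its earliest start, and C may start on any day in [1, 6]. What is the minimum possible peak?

12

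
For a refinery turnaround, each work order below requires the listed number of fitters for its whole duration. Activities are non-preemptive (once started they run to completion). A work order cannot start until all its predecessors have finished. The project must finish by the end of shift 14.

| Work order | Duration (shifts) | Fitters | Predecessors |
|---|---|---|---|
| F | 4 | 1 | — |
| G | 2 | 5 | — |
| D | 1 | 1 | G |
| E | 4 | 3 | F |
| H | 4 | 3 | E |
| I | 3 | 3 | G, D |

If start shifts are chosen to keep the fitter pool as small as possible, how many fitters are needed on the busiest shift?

Early-start (F@1, G@1, D@3, E@5, H@9, I@4) gives peak 6: s1:6  s2:6  s3:2  s4:4  s5:6  s6:6  s7:3  s8:3  s9:3  s10:3  s11:3  s12:3  s13:0  s14:0.
Shift F→3, E→7, H→11.
Schedule F@3, G@1, D@3, E@7, H@11, I@4: s1:5  s2:5  s3:2  s4:4  s5:4  s6:4  s7:3  s8:3  s9:3  s10:3  s11:3  s12:3  s13:3  s14:3 — peak 5.

5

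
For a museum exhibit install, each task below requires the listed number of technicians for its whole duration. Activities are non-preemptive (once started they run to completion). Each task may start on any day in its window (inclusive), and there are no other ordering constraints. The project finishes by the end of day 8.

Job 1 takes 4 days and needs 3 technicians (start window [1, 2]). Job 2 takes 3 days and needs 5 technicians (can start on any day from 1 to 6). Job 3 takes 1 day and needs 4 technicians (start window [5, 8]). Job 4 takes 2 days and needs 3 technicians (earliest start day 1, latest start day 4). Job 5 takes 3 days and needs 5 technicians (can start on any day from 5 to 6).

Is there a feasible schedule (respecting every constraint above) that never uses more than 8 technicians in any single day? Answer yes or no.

yes

Schedule Job 1@1, Job 2@1, Job 3@5, Job 4@4, Job 5@6: d1:8  d2:8  d3:8  d4:6  d5:7  d6:5  d7:5  d8:5 — peak 8 ≤ 8.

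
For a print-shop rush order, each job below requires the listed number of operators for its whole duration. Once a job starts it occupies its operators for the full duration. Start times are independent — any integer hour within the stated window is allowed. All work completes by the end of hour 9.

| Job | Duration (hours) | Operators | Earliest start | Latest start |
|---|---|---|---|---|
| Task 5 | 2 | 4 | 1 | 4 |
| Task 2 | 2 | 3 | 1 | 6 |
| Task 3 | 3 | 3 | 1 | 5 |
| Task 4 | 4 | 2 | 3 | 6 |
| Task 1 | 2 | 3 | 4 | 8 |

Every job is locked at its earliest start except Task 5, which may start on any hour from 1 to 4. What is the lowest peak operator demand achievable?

9

Task 5@1: h1:10  h2:10  h3:5  h4:5  h5:5  h6:2  h7:0  h8:0  h9:0 → peak 10
Task 5@2: h1:6  h2:10  h3:9  h4:5  h5:5  h6:2  h7:0  h8:0  h9:0 → peak 10
Task 5@3: h1:6  h2:6  h3:9  h4:9  h5:5  h6:2  h7:0  h8:0  h9:0 → peak 9
Task 5@4: h1:6  h2:6  h3:5  h4:9  h5:9  h6:2  h7:0  h8:0  h9:0 → peak 9
Best is Task 5@3, peak 9.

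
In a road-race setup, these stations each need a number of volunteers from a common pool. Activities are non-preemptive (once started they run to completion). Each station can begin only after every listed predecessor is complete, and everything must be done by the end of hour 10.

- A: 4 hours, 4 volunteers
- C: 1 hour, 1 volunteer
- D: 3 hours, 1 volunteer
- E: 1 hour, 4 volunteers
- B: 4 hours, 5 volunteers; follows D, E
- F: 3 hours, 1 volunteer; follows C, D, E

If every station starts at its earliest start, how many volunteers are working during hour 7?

5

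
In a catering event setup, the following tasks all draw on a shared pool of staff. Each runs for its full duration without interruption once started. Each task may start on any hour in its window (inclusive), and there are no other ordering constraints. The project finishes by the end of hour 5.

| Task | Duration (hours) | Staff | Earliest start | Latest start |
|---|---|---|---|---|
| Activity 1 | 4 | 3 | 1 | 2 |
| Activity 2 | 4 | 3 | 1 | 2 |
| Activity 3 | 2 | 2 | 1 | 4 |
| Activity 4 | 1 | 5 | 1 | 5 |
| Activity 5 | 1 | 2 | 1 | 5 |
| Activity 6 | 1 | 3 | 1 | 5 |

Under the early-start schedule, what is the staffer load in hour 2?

8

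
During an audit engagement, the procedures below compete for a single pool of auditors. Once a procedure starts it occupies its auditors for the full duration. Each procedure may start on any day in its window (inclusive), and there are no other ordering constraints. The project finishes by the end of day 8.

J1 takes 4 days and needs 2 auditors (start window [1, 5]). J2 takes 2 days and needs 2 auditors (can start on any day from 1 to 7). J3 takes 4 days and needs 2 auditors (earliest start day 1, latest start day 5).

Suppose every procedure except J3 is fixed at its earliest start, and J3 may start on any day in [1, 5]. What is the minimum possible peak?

J3@1: d1:6  d2:6  d3:4  d4:4  d5:0  d6:0  d7:0  d8:0 → peak 6
J3@2: d1:4  d2:6  d3:4  d4:4  d5:2  d6:0  d7:0  d8:0 → peak 6
J3@3: d1:4  d2:4  d3:4  d4:4  d5:2  d6:2  d7:0  d8:0 → peak 4
J3@4: d1:4  d2:4  d3:2  d4:4  d5:2  d6:2  d7:2  d8:0 → peak 4
J3@5: d1:4  d2:4  d3:2  d4:2  d5:2  d6:2  d7:2  d8:2 → peak 4
Best is J3@3, peak 4.

4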